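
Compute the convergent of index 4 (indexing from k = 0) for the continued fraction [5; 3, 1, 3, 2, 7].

179/34

Using pₖ = aₖpₖ₋₁ + pₖ₋₂, qₖ = aₖqₖ₋₁ + qₖ₋₂ (with p₋₁=1, p₋₂=0, q₋₁=0, q₋₂=1):
  k=0: a=5, p=5, q=1
  k=1: a=3, p=16, q=3
  k=2: a=1, p=21, q=4
  k=3: a=3, p=79, q=15
  k=4: a=2, p=179, q=34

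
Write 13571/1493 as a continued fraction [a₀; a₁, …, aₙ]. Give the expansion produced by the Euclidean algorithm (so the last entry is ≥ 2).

13571 = 9·1493 + 134
1493 = 11·134 + 19
134 = 7·19 + 1
19 = 19·1 + 0  (stop)
So 13571/1493 = [9; 11, 7, 19].

[9; 11, 7, 19]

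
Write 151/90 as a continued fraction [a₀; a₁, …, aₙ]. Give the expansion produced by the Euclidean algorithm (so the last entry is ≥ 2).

[1; 1, 2, 9, 1, 2]

151 = 1*90 + 61
90 = 1*61 + 29
61 = 2*29 + 3
29 = 9*3 + 2
3 = 1*2 + 1
2 = 2*1 + 0  (stop)
So 151/90 = [1; 1, 2, 9, 1, 2].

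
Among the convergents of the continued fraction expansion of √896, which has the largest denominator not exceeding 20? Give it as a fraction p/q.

√896 = [29; 1, 13, 1, 58, …] (period length 4).
Convergents:
  p_0/q_0 = 29/1
  p_1/q_1 = 30/1
  p_2/q_2 = 419/14
  p_3/q_3 = 449/15
  p_4/q_4 = 26461/884
q_3 = 15 ≤ 20 < 884 = q_4, so the answer is 449/15.

449/15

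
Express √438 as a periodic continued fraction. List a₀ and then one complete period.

[20; 1, 12, 1, 40]

a₀ = ⌊√438⌋ = 20.
With m₀=0, d₀=1 and mₖ₊₁ = dₖaₖ − mₖ, dₖ₊₁ = (n − mₖ₊₁²)/dₖ, aₖ₊₁ = ⌊(a₀+mₖ₊₁)/dₖ₊₁⌋:
  k=1: m=20, d=38, a=1
  k=2: m=18, d=3, a=12
  k=3: m=18, d=38, a=1
  k=4: m=20, d=1, a=40
d=1 and a=2a₀=40 at k=4, so the next step gives (m, d) = (20, 38) again — its k=1 value — and the period has length 4.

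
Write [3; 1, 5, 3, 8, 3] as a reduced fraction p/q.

1894/493

Using pₖ = aₖpₖ₋₁ + pₖ₋₂ and qₖ = aₖqₖ₋₁ + qₖ₋₂:
  k=0: a=3, p=3, q=1
  k=1: a=1, p=4, q=1
  k=2: a=5, p=23, q=6
  k=3: a=3, p=73, q=19
  k=4: a=8, p=607, q=158
  k=5: a=3, p=1894, q=493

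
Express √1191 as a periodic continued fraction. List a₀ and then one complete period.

a₀ = ⌊√1191⌋ = 34.
With m₀=0, d₀=1 and mₖ₊₁ = dₖaₖ − mₖ, dₖ₊₁ = (n − mₖ₊₁²)/dₖ, aₖ₊₁ = ⌊(a₀+mₖ₊₁)/dₖ₊₁⌋:
  k=1: m=34, d=35, a=1
  k=2: m=1, d=34, a=1
  k=3: m=33, d=3, a=22
  k=4: m=33, d=34, a=1
  k=5: m=1, d=35, a=1
  k=6: m=34, d=1, a=68
d=1 and a=2a₀=68 at k=6, so the next step gives (m, d) = (34, 35) again — its k=1 value — and the period has length 6.

[34; 1, 1, 22, 1, 1, 68]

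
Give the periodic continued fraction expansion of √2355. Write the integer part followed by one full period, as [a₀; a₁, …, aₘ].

[48; 1, 1, 8, 3, 8, 1, 1, 96]

a₀ = ⌊√2355⌋ = 48.
With m₀=0, d₀=1 and mₖ₊₁ = dₖaₖ − mₖ, dₖ₊₁ = (n − mₖ₊₁²)/dₖ, aₖ₊₁ = ⌊(a₀+mₖ₊₁)/dₖ₊₁⌋:
  k=1: m=48, d=51, a=1
  k=2: m=3, d=46, a=1
  k=3: m=43, d=11, a=8
  k=4: m=45, d=30, a=3
  k=5: m=45, d=11, a=8
  k=6: m=43, d=46, a=1
  k=7: m=3, d=51, a=1
  k=8: m=48, d=1, a=96
d=1 and a=2a₀=96 at k=8, so the next step gives (m, d) = (48, 51) again — its k=1 value — and the period has length 8.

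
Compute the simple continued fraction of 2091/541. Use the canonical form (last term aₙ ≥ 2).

[3; 1, 6, 2, 2, 3, 4]

2091 = 3·541 + 468
541 = 1·468 + 73
468 = 6·73 + 30
73 = 2·30 + 13
30 = 2·13 + 4
13 = 3·4 + 1
4 = 4·1 + 0  (stop)
So 2091/541 = [3; 1, 6, 2, 2, 3, 4].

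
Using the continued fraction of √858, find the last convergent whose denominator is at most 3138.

40979/1399

√858 = [29; 3, 2, 3, 58, …] (period length 4).
Convergents:
  p_0/q_0 = 29/1
  p_1/q_1 = 88/3
  p_2/q_2 = 205/7
  p_3/q_3 = 703/24
  p_4/q_4 = 40979/1399
  p_5/q_5 = 123640/4221
q_4 = 1399 ≤ 3138 < 4221 = q_5, so the answer is 40979/1399.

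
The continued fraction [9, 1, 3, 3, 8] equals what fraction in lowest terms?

1055/108

Using pₖ = aₖpₖ₋₁ + pₖ₋₂ and qₖ = aₖqₖ₋₁ + qₖ₋₂:
  k=0: a=9, p=9, q=1
  k=1: a=1, p=10, q=1
  k=2: a=3, p=39, q=4
  k=3: a=3, p=127, q=13
  k=4: a=8, p=1055, q=108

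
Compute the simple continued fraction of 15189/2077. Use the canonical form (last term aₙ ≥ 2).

15189 = 7×2077 + 650
2077 = 3×650 + 127
650 = 5×127 + 15
127 = 8×15 + 7
15 = 2×7 + 1
7 = 7×1 + 0  (stop)
So 15189/2077 = [7; 3, 5, 8, 2, 7].

[7; 3, 5, 8, 2, 7]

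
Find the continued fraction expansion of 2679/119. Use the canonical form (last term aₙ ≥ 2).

[22; 1, 1, 19, 3]

2679 = 22×119 + 61
119 = 1×61 + 58
61 = 1×58 + 3
58 = 19×3 + 1
3 = 3×1 + 0  (stop)
So 2679/119 = [22; 1, 1, 19, 3].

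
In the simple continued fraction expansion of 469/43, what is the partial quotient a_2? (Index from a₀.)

469 = 10·43 + 39   →  a_0 = 10
43 = 1·39 + 4   →  a_1 = 1
39 = 9·4 + 3   →  a_2 = 9

9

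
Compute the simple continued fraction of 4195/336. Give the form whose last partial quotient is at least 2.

4195 = 12·336 + 163
336 = 2·163 + 10
163 = 16·10 + 3
10 = 3·3 + 1
3 = 3·1 + 0  (stop)
So 4195/336 = [12; 2, 16, 3, 3].

[12; 2, 16, 3, 3]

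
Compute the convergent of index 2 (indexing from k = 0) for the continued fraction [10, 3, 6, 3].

196/19

Using pₖ = aₖpₖ₋₁ + pₖ₋₂, qₖ = aₖqₖ₋₁ + qₖ₋₂ (with p₋₁=1, p₋₂=0, q₋₁=0, q₋₂=1):
  k=0: a=10, p=10, q=1
  k=1: a=3, p=31, q=3
  k=2: a=6, p=196, q=19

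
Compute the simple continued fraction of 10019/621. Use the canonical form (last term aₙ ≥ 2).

[16; 7, 2, 13, 3]

10019 = 16*621 + 83
621 = 7*83 + 40
83 = 2*40 + 3
40 = 13*3 + 1
3 = 3*1 + 0  (stop)
So 10019/621 = [16; 7, 2, 13, 3].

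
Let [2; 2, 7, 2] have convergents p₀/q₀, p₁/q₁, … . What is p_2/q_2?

37/15

Using pₖ = aₖpₖ₋₁ + pₖ₋₂, qₖ = aₖqₖ₋₁ + qₖ₋₂ (with p₋₁=1, p₋₂=0, q₋₁=0, q₋₂=1):
  k=0: a=2, p=2, q=1
  k=1: a=2, p=5, q=2
  k=2: a=7, p=37, q=15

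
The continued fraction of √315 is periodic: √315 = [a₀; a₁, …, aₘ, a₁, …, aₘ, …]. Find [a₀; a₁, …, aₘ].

[17; 1, 2, 1, 34]

a₀ = ⌊√315⌋ = 17.
With m₀=0, d₀=1 and mₖ₊₁ = dₖaₖ − mₖ, dₖ₊₁ = (n − mₖ₊₁²)/dₖ, aₖ₊₁ = ⌊(a₀+mₖ₊₁)/dₖ₊₁⌋:
  k=1: m=17, d=26, a=1
  k=2: m=9, d=9, a=2
  k=3: m=9, d=26, a=1
  k=4: m=17, d=1, a=34
d=1 and a=2a₀=34 at k=4, so the next step gives (m, d) = (17, 26) again — its k=1 value — and the period has length 4.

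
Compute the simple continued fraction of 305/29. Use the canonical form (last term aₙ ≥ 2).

[10; 1, 1, 14]

305 = 10×29 + 15
29 = 1×15 + 14
15 = 1×14 + 1
14 = 14×1 + 0  (stop)
So 305/29 = [10; 1, 1, 14].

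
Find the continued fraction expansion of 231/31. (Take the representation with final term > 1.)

231 = 7×31 + 14
31 = 2×14 + 3
14 = 4×3 + 2
3 = 1×2 + 1
2 = 2×1 + 0  (stop)
So 231/31 = [7; 2, 4, 1, 2].

[7; 2, 4, 1, 2]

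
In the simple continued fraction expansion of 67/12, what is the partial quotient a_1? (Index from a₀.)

1

67 = 5·12 + 7   →  a_0 = 5
12 = 1·7 + 5   →  a_1 = 1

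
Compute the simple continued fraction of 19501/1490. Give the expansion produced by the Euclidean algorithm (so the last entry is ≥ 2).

[13; 11, 2, 1, 2, 16]

19501 = 13·1490 + 131
1490 = 11·131 + 49
131 = 2·49 + 33
49 = 1·33 + 16
33 = 2·16 + 1
16 = 16·1 + 0  (stop)
So 19501/1490 = [13; 11, 2, 1, 2, 16].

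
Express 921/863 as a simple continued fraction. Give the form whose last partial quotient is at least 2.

921 = 1·863 + 58
863 = 14·58 + 51
58 = 1·51 + 7
51 = 7·7 + 2
7 = 3·2 + 1
2 = 2·1 + 0  (stop)
So 921/863 = [1; 14, 1, 7, 3, 2].

[1; 14, 1, 7, 3, 2]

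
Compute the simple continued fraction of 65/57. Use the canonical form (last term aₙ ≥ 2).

[1; 7, 8]

65 = 1*57 + 8
57 = 7*8 + 1
8 = 8*1 + 0  (stop)
So 65/57 = [1; 7, 8].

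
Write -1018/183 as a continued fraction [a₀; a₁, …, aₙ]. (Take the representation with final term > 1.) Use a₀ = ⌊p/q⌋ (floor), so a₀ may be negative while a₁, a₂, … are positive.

[-6; 2, 3, 2, 11]

-1018 = -6·183 + 80
183 = 2·80 + 23
80 = 3·23 + 11
23 = 2·11 + 1
11 = 11·1 + 0  (stop)
So -1018/183 = [-6; 2, 3, 2, 11].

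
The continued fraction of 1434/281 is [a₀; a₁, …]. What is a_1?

9

1434 = 5·281 + 29   →  a_0 = 5
281 = 9·29 + 20   →  a_1 = 9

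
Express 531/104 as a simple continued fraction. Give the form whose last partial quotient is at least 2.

531 = 5*104 + 11
104 = 9*11 + 5
11 = 2*5 + 1
5 = 5*1 + 0  (stop)
So 531/104 = [5; 9, 2, 5].

[5; 9, 2, 5]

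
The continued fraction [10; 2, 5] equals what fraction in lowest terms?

Using pₖ = aₖpₖ₋₁ + pₖ₋₂ and qₖ = aₖqₖ₋₁ + qₖ₋₂:
  k=0: a=10, p=10, q=1
  k=1: a=2, p=21, q=2
  k=2: a=5, p=115, q=11

115/11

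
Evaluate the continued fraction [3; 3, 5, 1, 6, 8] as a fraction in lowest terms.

Using pₖ = aₖpₖ₋₁ + pₖ₋₂ and qₖ = aₖqₖ₋₁ + qₖ₋₂:
  k=0: a=3, p=3, q=1
  k=1: a=3, p=10, q=3
  k=2: a=5, p=53, q=16
  k=3: a=1, p=63, q=19
  k=4: a=6, p=431, q=130
  k=5: a=8, p=3511, q=1059

3511/1059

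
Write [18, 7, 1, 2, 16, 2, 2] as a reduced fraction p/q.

Using pₖ = aₖpₖ₋₁ + pₖ₋₂ and qₖ = aₖqₖ₋₁ + qₖ₋₂:
  k=0: a=18, p=18, q=1
  k=1: a=7, p=127, q=7
  k=2: a=1, p=145, q=8
  k=3: a=2, p=417, q=23
  k=4: a=16, p=6817, q=376
  k=5: a=2, p=14051, q=775
  k=6: a=2, p=34919, q=1926

34919/1926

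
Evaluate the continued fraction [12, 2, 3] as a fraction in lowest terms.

87/7

Using pₖ = aₖpₖ₋₁ + pₖ₋₂ and qₖ = aₖqₖ₋₁ + qₖ₋₂:
  k=0: a=12, p=12, q=1
  k=1: a=2, p=25, q=2
  k=2: a=3, p=87, q=7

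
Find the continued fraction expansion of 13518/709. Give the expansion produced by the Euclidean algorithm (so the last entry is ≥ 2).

[19; 15, 11, 1, 3]

13518 = 19×709 + 47
709 = 15×47 + 4
47 = 11×4 + 3
4 = 1×3 + 1
3 = 3×1 + 0  (stop)
So 13518/709 = [19; 15, 11, 1, 3].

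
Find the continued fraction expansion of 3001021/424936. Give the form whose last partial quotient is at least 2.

3001021 = 7×424936 + 26469
424936 = 16×26469 + 1432
26469 = 18×1432 + 693
1432 = 2×693 + 46
693 = 15×46 + 3
46 = 15×3 + 1
3 = 3×1 + 0  (stop)
So 3001021/424936 = [7; 16, 18, 2, 15, 15, 3].

[7; 16, 18, 2, 15, 15, 3]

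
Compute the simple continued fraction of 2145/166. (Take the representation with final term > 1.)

[12; 1, 11, 1, 3, 3]

2145 = 12×166 + 153
166 = 1×153 + 13
153 = 11×13 + 10
13 = 1×10 + 3
10 = 3×3 + 1
3 = 3×1 + 0  (stop)
So 2145/166 = [12; 1, 11, 1, 3, 3].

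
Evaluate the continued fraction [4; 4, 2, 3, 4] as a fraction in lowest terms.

Using pₖ = aₖpₖ₋₁ + pₖ₋₂ and qₖ = aₖqₖ₋₁ + qₖ₋₂:
  k=0: a=4, p=4, q=1
  k=1: a=4, p=17, q=4
  k=2: a=2, p=38, q=9
  k=3: a=3, p=131, q=31
  k=4: a=4, p=562, q=133

562/133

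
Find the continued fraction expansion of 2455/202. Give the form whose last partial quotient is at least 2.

2455 = 12*202 + 31
202 = 6*31 + 16
31 = 1*16 + 15
16 = 1*15 + 1
15 = 15*1 + 0  (stop)
So 2455/202 = [12; 6, 1, 1, 15].

[12; 6, 1, 1, 15]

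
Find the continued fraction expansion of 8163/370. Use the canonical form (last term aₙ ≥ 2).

[22; 16, 11, 2]

8163 = 22·370 + 23
370 = 16·23 + 2
23 = 11·2 + 1
2 = 2·1 + 0  (stop)
So 8163/370 = [22; 16, 11, 2].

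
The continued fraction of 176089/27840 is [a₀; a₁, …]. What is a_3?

176089 = 6·27840 + 9049   →  a_0 = 6
27840 = 3·9049 + 693   →  a_1 = 3
9049 = 13·693 + 40   →  a_2 = 13
693 = 17·40 + 13   →  a_3 = 17

17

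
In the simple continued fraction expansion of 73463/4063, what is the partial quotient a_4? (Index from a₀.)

73463 = 18·4063 + 329   →  a_0 = 18
4063 = 12·329 + 115   →  a_1 = 12
329 = 2·115 + 99   →  a_2 = 2
115 = 1·99 + 16   →  a_3 = 1
99 = 6·16 + 3   →  a_4 = 6

6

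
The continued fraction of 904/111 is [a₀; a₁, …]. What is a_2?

1

904 = 8·111 + 16   →  a_0 = 8
111 = 6·16 + 15   →  a_1 = 6
16 = 1·15 + 1   →  a_2 = 1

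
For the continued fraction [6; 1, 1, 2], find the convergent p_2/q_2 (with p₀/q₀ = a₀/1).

Using pₖ = aₖpₖ₋₁ + pₖ₋₂, qₖ = aₖqₖ₋₁ + qₖ₋₂ (with p₋₁=1, p₋₂=0, q₋₁=0, q₋₂=1):
  k=0: a=6, p=6, q=1
  k=1: a=1, p=7, q=1
  k=2: a=1, p=13, q=2

13/2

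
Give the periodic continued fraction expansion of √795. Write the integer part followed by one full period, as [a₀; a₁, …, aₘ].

a₀ = ⌊√795⌋ = 28.

[28; 5, 9, 5, 56]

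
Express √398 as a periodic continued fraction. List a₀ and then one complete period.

[19; 1, 18, 1, 38]

a₀ = ⌊√398⌋ = 19.
With m₀=0, d₀=1 and mₖ₊₁ = dₖaₖ − mₖ, dₖ₊₁ = (n − mₖ₊₁²)/dₖ, aₖ₊₁ = ⌊(a₀+mₖ₊₁)/dₖ₊₁⌋:
  k=1: m=19, d=37, a=1
  k=2: m=18, d=2, a=18
  k=3: m=18, d=37, a=1
  k=4: m=19, d=1, a=38
d=1 and a=2a₀=38 at k=4, so the next step gives (m, d) = (19, 37) again — its k=1 value — and the period has length 4.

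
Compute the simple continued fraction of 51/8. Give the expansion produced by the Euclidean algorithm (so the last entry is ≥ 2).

[6; 2, 1, 2]

51 = 6*8 + 3
8 = 2*3 + 2
3 = 1*2 + 1
2 = 2*1 + 0  (stop)
So 51/8 = [6; 2, 1, 2].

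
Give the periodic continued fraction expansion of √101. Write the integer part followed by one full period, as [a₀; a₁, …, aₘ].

a₀ = ⌊√101⌋ = 10.

[10; 20]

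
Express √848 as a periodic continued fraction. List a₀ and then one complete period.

a₀ = ⌊√848⌋ = 29.
With m₀=0, d₀=1 and mₖ₊₁ = dₖaₖ − mₖ, dₖ₊₁ = (n − mₖ₊₁²)/dₖ, aₖ₊₁ = ⌊(a₀+mₖ₊₁)/dₖ₊₁⌋:
  k=1: m=29, d=7, a=8
  k=2: m=27, d=17, a=3
  k=3: m=24, d=16, a=3
  k=4: m=24, d=17, a=3
  k=5: m=27, d=7, a=8
  k=6: m=29, d=1, a=58
d=1 and a=2a₀=58 at k=6, so the next step gives (m, d) = (29, 7) again — its k=1 value — and the period has length 6.

[29; 8, 3, 3, 3, 8, 58]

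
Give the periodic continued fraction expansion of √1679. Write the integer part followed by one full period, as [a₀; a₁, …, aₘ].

a₀ = ⌊√1679⌋ = 40.
With m₀=0, d₀=1 and mₖ₊₁ = dₖaₖ − mₖ, dₖ₊₁ = (n − mₖ₊₁²)/dₖ, aₖ₊₁ = ⌊(a₀+mₖ₊₁)/dₖ₊₁⌋:
  k=1: m=40, d=79, a=1
  k=2: m=39, d=2, a=39
  k=3: m=39, d=79, a=1
  k=4: m=40, d=1, a=80
d=1 and a=2a₀=80 at k=4, so the next step gives (m, d) = (40, 79) again — its k=1 value — and the period has length 4.

[40; 1, 39, 1, 80]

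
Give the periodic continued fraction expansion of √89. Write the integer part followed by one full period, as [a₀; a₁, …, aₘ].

[9; 2, 3, 3, 2, 18]

a₀ = ⌊√89⌋ = 9.
With m₀=0, d₀=1 and mₖ₊₁ = dₖaₖ − mₖ, dₖ₊₁ = (n − mₖ₊₁²)/dₖ, aₖ₊₁ = ⌊(a₀+mₖ₊₁)/dₖ₊₁⌋:
  k=1: m=9, d=8, a=2
  k=2: m=7, d=5, a=3
  k=3: m=8, d=5, a=3
  k=4: m=7, d=8, a=2
  k=5: m=9, d=1, a=18
d=1 and a=2a₀=18 at k=5, so the next step gives (m, d) = (9, 8) again — its k=1 value — and the period has length 5.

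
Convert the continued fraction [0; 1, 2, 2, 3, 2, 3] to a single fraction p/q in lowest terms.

Using pₖ = aₖpₖ₋₁ + pₖ₋₂ and qₖ = aₖqₖ₋₁ + qₖ₋₂:
  k=0: a=0, p=0, q=1
  k=1: a=1, p=1, q=1
  k=2: a=2, p=2, q=3
  k=3: a=2, p=5, q=7
  k=4: a=3, p=17, q=24
  k=5: a=2, p=39, q=55
  k=6: a=3, p=134, q=189

134/189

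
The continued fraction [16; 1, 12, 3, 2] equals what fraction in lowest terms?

1574/93

Fold from the inside: start with 2/1.
  3 + 1/2 = 7/2
  12 + 2/7 = 86/7
  1 + 7/86 = 93/86
  16 + 86/93 = 1574/93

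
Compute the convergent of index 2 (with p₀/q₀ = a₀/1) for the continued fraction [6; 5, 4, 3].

130/21

Using pₖ = aₖpₖ₋₁ + pₖ₋₂, qₖ = aₖqₖ₋₁ + qₖ₋₂ (with p₋₁=1, p₋₂=0, q₋₁=0, q₋₂=1):
  k=0: a=6, p=6, q=1
  k=1: a=5, p=31, q=5
  k=2: a=4, p=130, q=21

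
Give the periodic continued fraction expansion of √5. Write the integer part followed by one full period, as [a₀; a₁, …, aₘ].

[2; 4]

a₀ = ⌊√5⌋ = 2.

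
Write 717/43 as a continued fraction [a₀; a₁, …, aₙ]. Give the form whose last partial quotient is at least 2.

717 = 16×43 + 29
43 = 1×29 + 14
29 = 2×14 + 1
14 = 14×1 + 0  (stop)
So 717/43 = [16; 1, 2, 14].

[16; 1, 2, 14]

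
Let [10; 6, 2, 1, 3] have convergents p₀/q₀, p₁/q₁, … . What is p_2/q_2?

Using pₖ = aₖpₖ₋₁ + pₖ₋₂, qₖ = aₖqₖ₋₁ + qₖ₋₂ (with p₋₁=1, p₋₂=0, q₋₁=0, q₋₂=1):
  k=0: a=10, p=10, q=1
  k=1: a=6, p=61, q=6
  k=2: a=2, p=132, q=13

132/13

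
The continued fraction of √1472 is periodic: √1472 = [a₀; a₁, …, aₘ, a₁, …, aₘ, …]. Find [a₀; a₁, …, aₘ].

[38; 2, 1, 2, 1, 2, 76]

a₀ = ⌊√1472⌋ = 38.
With m₀=0, d₀=1 and mₖ₊₁ = dₖaₖ − mₖ, dₖ₊₁ = (n − mₖ₊₁²)/dₖ, aₖ₊₁ = ⌊(a₀+mₖ₊₁)/dₖ₊₁⌋:
  k=1: m=38, d=28, a=2
  k=2: m=18, d=41, a=1
  k=3: m=23, d=23, a=2
  k=4: m=23, d=41, a=1
  k=5: m=18, d=28, a=2
  k=6: m=38, d=1, a=76
d=1 and a=2a₀=76 at k=6, so the next step gives (m, d) = (38, 28) again — its k=1 value — and the period has length 6.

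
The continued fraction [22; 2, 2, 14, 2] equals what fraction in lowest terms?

3338/149

Fold from the inside: start with 2/1.
  14 + 1/2 = 29/2
  2 + 2/29 = 60/29
  2 + 29/60 = 149/60
  22 + 60/149 = 3338/149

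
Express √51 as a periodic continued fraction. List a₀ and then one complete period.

[7; 7, 14]

a₀ = ⌊√51⌋ = 7.
With m₀=0, d₀=1 and mₖ₊₁ = dₖaₖ − mₖ, dₖ₊₁ = (n − mₖ₊₁²)/dₖ, aₖ₊₁ = ⌊(a₀+mₖ₊₁)/dₖ₊₁⌋:
  k=1: m=7, d=2, a=7
  k=2: m=7, d=1, a=14
d=1 and a=2a₀=14 at k=2, so the next step gives (m, d) = (7, 2) again — its k=1 value — and the period has length 2.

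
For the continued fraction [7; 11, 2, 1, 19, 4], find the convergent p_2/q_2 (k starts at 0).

Using pₖ = aₖpₖ₋₁ + pₖ₋₂, qₖ = aₖqₖ₋₁ + qₖ₋₂ (with p₋₁=1, p₋₂=0, q₋₁=0, q₋₂=1):
  k=0: a=7, p=7, q=1
  k=1: a=11, p=78, q=11
  k=2: a=2, p=163, q=23

163/23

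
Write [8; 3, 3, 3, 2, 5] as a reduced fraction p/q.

3429/413

Using pₖ = aₖpₖ₋₁ + pₖ₋₂ and qₖ = aₖqₖ₋₁ + qₖ₋₂:
  k=0: a=8, p=8, q=1
  k=1: a=3, p=25, q=3
  k=2: a=3, p=83, q=10
  k=3: a=3, p=274, q=33
  k=4: a=2, p=631, q=76
  k=5: a=5, p=3429, q=413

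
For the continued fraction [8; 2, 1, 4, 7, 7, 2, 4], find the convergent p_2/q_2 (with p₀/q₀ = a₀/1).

25/3

Using pₖ = aₖpₖ₋₁ + pₖ₋₂, qₖ = aₖqₖ₋₁ + qₖ₋₂ (with p₋₁=1, p₋₂=0, q₋₁=0, q₋₂=1):
  k=0: a=8, p=8, q=1
  k=1: a=2, p=17, q=2
  k=2: a=1, p=25, q=3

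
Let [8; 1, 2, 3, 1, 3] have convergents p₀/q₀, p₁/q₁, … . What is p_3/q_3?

87/10

Using pₖ = aₖpₖ₋₁ + pₖ₋₂, qₖ = aₖqₖ₋₁ + qₖ₋₂ (with p₋₁=1, p₋₂=0, q₋₁=0, q₋₂=1):
  k=0: a=8, p=8, q=1
  k=1: a=1, p=9, q=1
  k=2: a=2, p=26, q=3
  k=3: a=3, p=87, q=10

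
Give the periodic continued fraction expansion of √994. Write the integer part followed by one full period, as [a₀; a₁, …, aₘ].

a₀ = ⌊√994⌋ = 31.
With m₀=0, d₀=1 and mₖ₊₁ = dₖaₖ − mₖ, dₖ₊₁ = (n − mₖ₊₁²)/dₖ, aₖ₊₁ = ⌊(a₀+mₖ₊₁)/dₖ₊₁⌋:
  k=1: m=31, d=33, a=1
  k=2: m=2, d=30, a=1
  k=3: m=28, d=7, a=8
  k=4: m=28, d=30, a=1
  k=5: m=2, d=33, a=1
  k=6: m=31, d=1, a=62
d=1 and a=2a₀=62 at k=6, so the next step gives (m, d) = (31, 33) again — its k=1 value — and the period has length 6.

[31; 1, 1, 8, 1, 1, 62]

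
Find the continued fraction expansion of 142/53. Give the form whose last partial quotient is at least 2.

[2; 1, 2, 8, 2]

142 = 2×53 + 36
53 = 1×36 + 17
36 = 2×17 + 2
17 = 8×2 + 1
2 = 2×1 + 0  (stop)
So 142/53 = [2; 1, 2, 8, 2].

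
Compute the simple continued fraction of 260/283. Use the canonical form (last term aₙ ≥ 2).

[0; 1, 11, 3, 3, 2]

260 = 0·283 + 260
283 = 1·260 + 23
260 = 11·23 + 7
23 = 3·7 + 2
7 = 3·2 + 1
2 = 2·1 + 0  (stop)
So 260/283 = [0; 1, 11, 3, 3, 2].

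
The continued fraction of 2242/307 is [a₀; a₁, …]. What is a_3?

3

2242 = 7·307 + 93   →  a_0 = 7
307 = 3·93 + 28   →  a_1 = 3
93 = 3·28 + 9   →  a_2 = 3
28 = 3·9 + 1   →  a_3 = 3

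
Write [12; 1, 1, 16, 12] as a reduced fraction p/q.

Fold from the inside: start with 12/1.
  16 + 1/12 = 193/12
  1 + 12/193 = 205/193
  1 + 193/205 = 398/205
  12 + 205/398 = 4981/398

4981/398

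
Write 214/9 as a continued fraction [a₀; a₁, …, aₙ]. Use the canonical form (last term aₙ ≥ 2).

214 = 23×9 + 7
9 = 1×7 + 2
7 = 3×2 + 1
2 = 2×1 + 0  (stop)
So 214/9 = [23; 1, 3, 2].

[23; 1, 3, 2]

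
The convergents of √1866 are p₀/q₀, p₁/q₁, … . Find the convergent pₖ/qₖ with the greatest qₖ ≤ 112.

√1866 = [43; 5, 14, 5, 86, …] (period length 4).
Convergents:
  p_0/q_0 = 43/1
  p_1/q_1 = 216/5
  p_2/q_2 = 3067/71
  p_3/q_3 = 15551/360
q_2 = 71 ≤ 112 < 360 = q_3, so the answer is 3067/71.

3067/71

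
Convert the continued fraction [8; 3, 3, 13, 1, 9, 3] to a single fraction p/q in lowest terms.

Fold from the inside: start with 3/1.
  9 + 1/3 = 28/3
  1 + 3/28 = 31/28
  13 + 28/31 = 431/31
  3 + 31/431 = 1324/431
  3 + 431/1324 = 4403/1324
  8 + 1324/4403 = 36548/4403

36548/4403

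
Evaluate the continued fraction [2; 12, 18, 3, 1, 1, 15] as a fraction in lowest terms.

50043/24025

Fold from the inside: start with 15/1.
  1 + 1/15 = 16/15
  1 + 15/16 = 31/16
  3 + 16/31 = 109/31
  18 + 31/109 = 1993/109
  12 + 109/1993 = 24025/1993
  2 + 1993/24025 = 50043/24025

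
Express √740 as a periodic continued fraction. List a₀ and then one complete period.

[27; 4, 1, 12, 1, 4, 54]

a₀ = ⌊√740⌋ = 27.
With m₀=0, d₀=1 and mₖ₊₁ = dₖaₖ − mₖ, dₖ₊₁ = (n − mₖ₊₁²)/dₖ, aₖ₊₁ = ⌊(a₀+mₖ₊₁)/dₖ₊₁⌋:
  k=1: m=27, d=11, a=4
  k=2: m=17, d=41, a=1
  k=3: m=24, d=4, a=12
  k=4: m=24, d=41, a=1
  k=5: m=17, d=11, a=4
  k=6: m=27, d=1, a=54
d=1 and a=2a₀=54 at k=6, so the next step gives (m, d) = (27, 11) again — its k=1 value — and the period has length 6.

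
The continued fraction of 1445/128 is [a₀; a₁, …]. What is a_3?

5

1445 = 11·128 + 37   →  a_0 = 11
128 = 3·37 + 17   →  a_1 = 3
37 = 2·17 + 3   →  a_2 = 2
17 = 5·3 + 2   →  a_3 = 5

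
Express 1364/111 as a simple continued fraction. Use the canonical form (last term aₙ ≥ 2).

[12; 3, 2, 7, 2]

1364 = 12·111 + 32
111 = 3·32 + 15
32 = 2·15 + 2
15 = 7·2 + 1
2 = 2·1 + 0  (stop)
So 1364/111 = [12; 3, 2, 7, 2].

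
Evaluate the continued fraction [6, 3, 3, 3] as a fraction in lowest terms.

208/33

Fold from the inside: start with 3/1.
  3 + 1/3 = 10/3
  3 + 3/10 = 33/10
  6 + 10/33 = 208/33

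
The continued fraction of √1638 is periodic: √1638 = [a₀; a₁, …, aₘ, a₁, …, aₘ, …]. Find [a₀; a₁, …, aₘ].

[40; 2, 8, 2, 80]

a₀ = ⌊√1638⌋ = 40.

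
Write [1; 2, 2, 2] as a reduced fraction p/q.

17/12

Fold from the inside: start with 2/1.
  2 + 1/2 = 5/2
  2 + 2/5 = 12/5
  1 + 5/12 = 17/12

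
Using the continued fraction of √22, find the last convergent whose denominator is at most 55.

197/42

√22 = [4; 1, 2, 4, 2, 1, 8, …] (period length 6).
Convergents:
  p_0/q_0 = 4/1
  p_1/q_1 = 5/1
  p_2/q_2 = 14/3
  p_3/q_3 = 61/13
  p_4/q_4 = 136/29
  p_5/q_5 = 197/42
  p_6/q_6 = 1712/365
q_5 = 42 ≤ 55 < 365 = q_6, so the answer is 197/42.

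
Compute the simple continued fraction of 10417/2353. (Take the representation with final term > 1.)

[4; 2, 2, 1, 13, 3, 2, 3]

10417 = 4*2353 + 1005
2353 = 2*1005 + 343
1005 = 2*343 + 319
343 = 1*319 + 24
319 = 13*24 + 7
24 = 3*7 + 3
7 = 2*3 + 1
3 = 3*1 + 0  (stop)
So 10417/2353 = [4; 2, 2, 1, 13, 3, 2, 3].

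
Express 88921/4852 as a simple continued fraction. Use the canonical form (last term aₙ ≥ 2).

[18; 3, 16, 2, 1, 15, 2]

88921 = 18·4852 + 1585
4852 = 3·1585 + 97
1585 = 16·97 + 33
97 = 2·33 + 31
33 = 1·31 + 2
31 = 15·2 + 1
2 = 2·1 + 0  (stop)
So 88921/4852 = [18; 3, 16, 2, 1, 15, 2].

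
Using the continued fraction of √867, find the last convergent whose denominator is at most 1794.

√867 = [29; 2, 4, 29, 4, 2, 58, …] (period length 6).
Convergents:
  p_0/q_0 = 29/1
  p_1/q_1 = 59/2
  p_2/q_2 = 265/9
  p_3/q_3 = 7744/263
  p_4/q_4 = 31241/1061
  p_5/q_5 = 70226/2385
q_4 = 1061 ≤ 1794 < 2385 = q_5, so the answer is 31241/1061.

31241/1061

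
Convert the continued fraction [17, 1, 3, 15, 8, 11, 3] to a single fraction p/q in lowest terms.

Fold from the inside: start with 3/1.
  11 + 1/3 = 34/3
  8 + 3/34 = 275/34
  15 + 34/275 = 4159/275
  3 + 275/4159 = 12752/4159
  1 + 4159/12752 = 16911/12752
  17 + 12752/16911 = 300239/16911

300239/16911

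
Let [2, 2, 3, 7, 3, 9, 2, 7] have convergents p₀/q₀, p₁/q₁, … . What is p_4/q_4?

Using pₖ = aₖpₖ₋₁ + pₖ₋₂, qₖ = aₖqₖ₋₁ + qₖ₋₂ (with p₋₁=1, p₋₂=0, q₋₁=0, q₋₂=1):
  k=0: a=2, p=2, q=1
  k=1: a=2, p=5, q=2
  k=2: a=3, p=17, q=7
  k=3: a=7, p=124, q=51
  k=4: a=3, p=389, q=160

389/160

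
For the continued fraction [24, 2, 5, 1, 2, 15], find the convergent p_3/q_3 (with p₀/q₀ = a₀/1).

318/13

Using pₖ = aₖpₖ₋₁ + pₖ₋₂, qₖ = aₖqₖ₋₁ + qₖ₋₂ (with p₋₁=1, p₋₂=0, q₋₁=0, q₋₂=1):
  k=0: a=24, p=24, q=1
  k=1: a=2, p=49, q=2
  k=2: a=5, p=269, q=11
  k=3: a=1, p=318, q=13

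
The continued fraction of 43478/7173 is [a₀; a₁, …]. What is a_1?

16

43478 = 6·7173 + 440   →  a_0 = 6
7173 = 16·440 + 133   →  a_1 = 16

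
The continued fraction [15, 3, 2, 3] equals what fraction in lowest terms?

Fold from the inside: start with 3/1.
  2 + 1/3 = 7/3
  3 + 3/7 = 24/7
  15 + 7/24 = 367/24

367/24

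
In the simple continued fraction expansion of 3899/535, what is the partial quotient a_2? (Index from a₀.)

2

3899 = 7·535 + 154   →  a_0 = 7
535 = 3·154 + 73   →  a_1 = 3
154 = 2·73 + 8   →  a_2 = 2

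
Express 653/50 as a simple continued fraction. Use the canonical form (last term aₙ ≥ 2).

[13; 16, 1, 2]

653 = 13·50 + 3
50 = 16·3 + 2
3 = 1·2 + 1
2 = 2·1 + 0  (stop)
So 653/50 = [13; 16, 1, 2].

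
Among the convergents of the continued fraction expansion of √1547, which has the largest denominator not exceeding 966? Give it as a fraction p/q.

27847/708

√1547 = [39; 3, 78, …] (period length 2).
Convergents:
  p_0/q_0 = 39/1
  p_1/q_1 = 118/3
  p_2/q_2 = 9243/235
  p_3/q_3 = 27847/708
  p_4/q_4 = 2181309/55459
q_3 = 708 ≤ 966 < 55459 = q_4, so the answer is 27847/708.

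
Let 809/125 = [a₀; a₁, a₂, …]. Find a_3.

2

809 = 6·125 + 59   →  a_0 = 6
125 = 2·59 + 7   →  a_1 = 2
59 = 8·7 + 3   →  a_2 = 8
7 = 2·3 + 1   →  a_3 = 2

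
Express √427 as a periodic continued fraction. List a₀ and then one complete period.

[20; 1, 1, 1, 40]

a₀ = ⌊√427⌋ = 20.
With m₀=0, d₀=1 and mₖ₊₁ = dₖaₖ − mₖ, dₖ₊₁ = (n − mₖ₊₁²)/dₖ, aₖ₊₁ = ⌊(a₀+mₖ₊₁)/dₖ₊₁⌋:
  k=1: m=20, d=27, a=1
  k=2: m=7, d=14, a=1
  k=3: m=7, d=27, a=1
  k=4: m=20, d=1, a=40
d=1 and a=2a₀=40 at k=4, so the next step gives (m, d) = (20, 27) again — its k=1 value — and the period has length 4.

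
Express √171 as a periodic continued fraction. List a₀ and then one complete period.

a₀ = ⌊√171⌋ = 13.
With m₀=0, d₀=1 and mₖ₊₁ = dₖaₖ − mₖ, dₖ₊₁ = (n − mₖ₊₁²)/dₖ, aₖ₊₁ = ⌊(a₀+mₖ₊₁)/dₖ₊₁⌋:
  k=1: m=13, d=2, a=13
  k=2: m=13, d=1, a=26
d=1 and a=2a₀=26 at k=2, so the next step gives (m, d) = (13, 2) again — its k=1 value — and the period has length 2.

[13; 13, 26]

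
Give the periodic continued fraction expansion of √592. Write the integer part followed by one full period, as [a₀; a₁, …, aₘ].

[24; 3, 48]

a₀ = ⌊√592⌋ = 24.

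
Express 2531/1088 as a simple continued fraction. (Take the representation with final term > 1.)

[2; 3, 15, 2, 3, 3]

2531 = 2·1088 + 355
1088 = 3·355 + 23
355 = 15·23 + 10
23 = 2·10 + 3
10 = 3·3 + 1
3 = 3·1 + 0  (stop)
So 2531/1088 = [2; 3, 15, 2, 3, 3].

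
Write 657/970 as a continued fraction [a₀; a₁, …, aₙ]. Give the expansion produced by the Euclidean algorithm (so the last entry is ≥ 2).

657 = 0*970 + 657
970 = 1*657 + 313
657 = 2*313 + 31
313 = 10*31 + 3
31 = 10*3 + 1
3 = 3*1 + 0  (stop)
So 657/970 = [0; 1, 2, 10, 10, 3].

[0; 1, 2, 10, 10, 3]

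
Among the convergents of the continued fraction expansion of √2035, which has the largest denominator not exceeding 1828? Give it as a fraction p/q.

√2035 = [45; 9, 90, …] (period length 2).
Convergents:
  p_0/q_0 = 45/1
  p_1/q_1 = 406/9
  p_2/q_2 = 36585/811
  p_3/q_3 = 329671/7308
q_2 = 811 ≤ 1828 < 7308 = q_3, so the answer is 36585/811.

36585/811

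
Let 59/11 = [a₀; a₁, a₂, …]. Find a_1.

59 = 5·11 + 4   →  a_0 = 5
11 = 2·4 + 3   →  a_1 = 2

2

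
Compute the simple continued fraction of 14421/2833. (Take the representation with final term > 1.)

[5; 11, 15, 17]

14421 = 5·2833 + 256
2833 = 11·256 + 17
256 = 15·17 + 1
17 = 17·1 + 0  (stop)
So 14421/2833 = [5; 11, 15, 17].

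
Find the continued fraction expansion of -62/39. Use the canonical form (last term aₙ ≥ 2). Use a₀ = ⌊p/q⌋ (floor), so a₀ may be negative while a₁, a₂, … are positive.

-62 = -2*39 + 16
39 = 2*16 + 7
16 = 2*7 + 2
7 = 3*2 + 1
2 = 2*1 + 0  (stop)
So -62/39 = [-2; 2, 2, 3, 2].

[-2; 2, 2, 3, 2]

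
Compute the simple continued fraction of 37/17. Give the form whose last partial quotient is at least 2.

[2; 5, 1, 2]

37 = 2·17 + 3
17 = 5·3 + 2
3 = 1·2 + 1
2 = 2·1 + 0  (stop)
So 37/17 = [2; 5, 1, 2].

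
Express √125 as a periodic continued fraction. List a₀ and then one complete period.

[11; 5, 1, 1, 5, 22]

a₀ = ⌊√125⌋ = 11.
With m₀=0, d₀=1 and mₖ₊₁ = dₖaₖ − mₖ, dₖ₊₁ = (n − mₖ₊₁²)/dₖ, aₖ₊₁ = ⌊(a₀+mₖ₊₁)/dₖ₊₁⌋:
  k=1: m=11, d=4, a=5
  k=2: m=9, d=11, a=1
  k=3: m=2, d=11, a=1
  k=4: m=9, d=4, a=5
  k=5: m=11, d=1, a=22
d=1 and a=2a₀=22 at k=5, so the next step gives (m, d) = (11, 4) again — its k=1 value — and the period has length 5.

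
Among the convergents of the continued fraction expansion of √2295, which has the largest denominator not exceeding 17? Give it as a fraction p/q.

527/11

√2295 = [47; 1, 9, 1, 1, 1, 9, 1, 94, …] (period length 8).
Convergents:
  p_0/q_0 = 47/1
  p_1/q_1 = 48/1
  p_2/q_2 = 479/10
  p_3/q_3 = 527/11
  p_4/q_4 = 1006/21
q_3 = 11 ≤ 17 < 21 = q_4, so the answer is 527/11.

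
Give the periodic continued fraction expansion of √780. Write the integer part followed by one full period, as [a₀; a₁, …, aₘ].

[27; 1, 12, 1, 54]

a₀ = ⌊√780⌋ = 27.
With m₀=0, d₀=1 and mₖ₊₁ = dₖaₖ − mₖ, dₖ₊₁ = (n − mₖ₊₁²)/dₖ, aₖ₊₁ = ⌊(a₀+mₖ₊₁)/dₖ₊₁⌋:
  k=1: m=27, d=51, a=1
  k=2: m=24, d=4, a=12
  k=3: m=24, d=51, a=1
  k=4: m=27, d=1, a=54
d=1 and a=2a₀=54 at k=4, so the next step gives (m, d) = (27, 51) again — its k=1 value — and the period has length 4.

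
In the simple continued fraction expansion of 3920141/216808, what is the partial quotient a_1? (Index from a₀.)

12

3920141 = 18·216808 + 17597   →  a_0 = 18
216808 = 12·17597 + 5644   →  a_1 = 12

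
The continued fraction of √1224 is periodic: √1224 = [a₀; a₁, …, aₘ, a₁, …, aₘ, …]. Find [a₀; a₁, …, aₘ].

a₀ = ⌊√1224⌋ = 34.

[34; 1, 68]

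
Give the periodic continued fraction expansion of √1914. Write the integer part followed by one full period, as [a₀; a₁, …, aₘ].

a₀ = ⌊√1914⌋ = 43.
With m₀=0, d₀=1 and mₖ₊₁ = dₖaₖ − mₖ, dₖ₊₁ = (n − mₖ₊₁²)/dₖ, aₖ₊₁ = ⌊(a₀+mₖ₊₁)/dₖ₊₁⌋:
  k=1: m=43, d=65, a=1
  k=2: m=22, d=22, a=2
  k=3: m=22, d=65, a=1
  k=4: m=43, d=1, a=86
d=1 and a=2a₀=86 at k=4, so the next step gives (m, d) = (43, 65) again — its k=1 value — and the period has length 4.

[43; 1, 2, 1, 86]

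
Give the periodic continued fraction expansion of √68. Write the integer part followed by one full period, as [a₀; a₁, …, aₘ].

[8; 4, 16]

a₀ = ⌊√68⌋ = 8.
With m₀=0, d₀=1 and mₖ₊₁ = dₖaₖ − mₖ, dₖ₊₁ = (n − mₖ₊₁²)/dₖ, aₖ₊₁ = ⌊(a₀+mₖ₊₁)/dₖ₊₁⌋:
  k=1: m=8, d=4, a=4
  k=2: m=8, d=1, a=16
d=1 and a=2a₀=16 at k=2, so the next step gives (m, d) = (8, 4) again — its k=1 value — and the period has length 2.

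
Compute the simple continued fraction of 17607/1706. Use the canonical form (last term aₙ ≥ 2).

[10; 3, 8, 2, 2, 2, 5]

17607 = 10×1706 + 547
1706 = 3×547 + 65
547 = 8×65 + 27
65 = 2×27 + 11
27 = 2×11 + 5
11 = 2×5 + 1
5 = 5×1 + 0  (stop)
So 17607/1706 = [10; 3, 8, 2, 2, 2, 5].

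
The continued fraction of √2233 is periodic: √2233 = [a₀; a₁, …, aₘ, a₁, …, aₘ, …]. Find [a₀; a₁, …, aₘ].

[47; 3, 1, 12, 1, 3, 94]

a₀ = ⌊√2233⌋ = 47.
With m₀=0, d₀=1 and mₖ₊₁ = dₖaₖ − mₖ, dₖ₊₁ = (n − mₖ₊₁²)/dₖ, aₖ₊₁ = ⌊(a₀+mₖ₊₁)/dₖ₊₁⌋:
  k=1: m=47, d=24, a=3
  k=2: m=25, d=67, a=1
  k=3: m=42, d=7, a=12
  k=4: m=42, d=67, a=1
  k=5: m=25, d=24, a=3
  k=6: m=47, d=1, a=94
d=1 and a=2a₀=94 at k=6, so the next step gives (m, d) = (47, 24) again — its k=1 value — and the period has length 6.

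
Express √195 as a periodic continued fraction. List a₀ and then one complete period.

[13; 1, 26]

a₀ = ⌊√195⌋ = 13.
With m₀=0, d₀=1 and mₖ₊₁ = dₖaₖ − mₖ, dₖ₊₁ = (n − mₖ₊₁²)/dₖ, aₖ₊₁ = ⌊(a₀+mₖ₊₁)/dₖ₊₁⌋:
  k=1: m=13, d=26, a=1
  k=2: m=13, d=1, a=26
d=1 and a=2a₀=26 at k=2, so the next step gives (m, d) = (13, 26) again — its k=1 value — and the period has length 2.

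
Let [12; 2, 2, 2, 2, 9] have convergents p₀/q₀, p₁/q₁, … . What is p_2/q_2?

62/5

Using pₖ = aₖpₖ₋₁ + pₖ₋₂, qₖ = aₖqₖ₋₁ + qₖ₋₂ (with p₋₁=1, p₋₂=0, q₋₁=0, q₋₂=1):
  k=0: a=12, p=12, q=1
  k=1: a=2, p=25, q=2
  k=2: a=2, p=62, q=5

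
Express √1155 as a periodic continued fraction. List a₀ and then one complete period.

a₀ = ⌊√1155⌋ = 33.
With m₀=0, d₀=1 and mₖ₊₁ = dₖaₖ − mₖ, dₖ₊₁ = (n − mₖ₊₁²)/dₖ, aₖ₊₁ = ⌊(a₀+mₖ₊₁)/dₖ₊₁⌋:
  k=1: m=33, d=66, a=1
  k=2: m=33, d=1, a=66
d=1 and a=2a₀=66 at k=2, so the next step gives (m, d) = (33, 66) again — its k=1 value — and the period has length 2.

[33; 1, 66]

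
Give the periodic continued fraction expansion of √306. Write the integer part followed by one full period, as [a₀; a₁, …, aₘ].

a₀ = ⌊√306⌋ = 17.
With m₀=0, d₀=1 and mₖ₊₁ = dₖaₖ − mₖ, dₖ₊₁ = (n − mₖ₊₁²)/dₖ, aₖ₊₁ = ⌊(a₀+mₖ₊₁)/dₖ₊₁⌋:
  k=1: m=17, d=17, a=2
  k=2: m=17, d=1, a=34
d=1 and a=2a₀=34 at k=2, so the next step gives (m, d) = (17, 17) again — its k=1 value — and the period has length 2.

[17; 2, 34]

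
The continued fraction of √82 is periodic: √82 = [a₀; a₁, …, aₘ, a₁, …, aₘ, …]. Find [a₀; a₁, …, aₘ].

[9; 18]

a₀ = ⌊√82⌋ = 9.
With m₀=0, d₀=1 and mₖ₊₁ = dₖaₖ − mₖ, dₖ₊₁ = (n − mₖ₊₁²)/dₖ, aₖ₊₁ = ⌊(a₀+mₖ₊₁)/dₖ₊₁⌋:
  k=1: m=9, d=1, a=18
d=1 and a=2a₀=18 at k=1, so the next step gives (m, d) = (9, 1) again — its k=1 value — and the period has length 1.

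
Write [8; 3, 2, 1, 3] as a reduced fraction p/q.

Using pₖ = aₖpₖ₋₁ + pₖ₋₂ and qₖ = aₖqₖ₋₁ + qₖ₋₂:
  k=0: a=8, p=8, q=1
  k=1: a=3, p=25, q=3
  k=2: a=2, p=58, q=7
  k=3: a=1, p=83, q=10
  k=4: a=3, p=307, q=37

307/37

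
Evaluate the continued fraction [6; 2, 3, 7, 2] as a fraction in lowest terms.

701/109

Fold from the inside: start with 2/1.
  7 + 1/2 = 15/2
  3 + 2/15 = 47/15
  2 + 15/47 = 109/47
  6 + 47/109 = 701/109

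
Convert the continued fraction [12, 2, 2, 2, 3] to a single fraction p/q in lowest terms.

509/41

Fold from the inside: start with 3/1.
  2 + 1/3 = 7/3
  2 + 3/7 = 17/7
  2 + 7/17 = 41/17
  12 + 17/41 = 509/41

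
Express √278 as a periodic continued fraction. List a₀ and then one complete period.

[16; 1, 2, 16, 2, 1, 32]

a₀ = ⌊√278⌋ = 16.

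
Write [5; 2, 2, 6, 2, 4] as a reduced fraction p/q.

Using pₖ = aₖpₖ₋₁ + pₖ₋₂ and qₖ = aₖqₖ₋₁ + qₖ₋₂:
  k=0: a=5, p=5, q=1
  k=1: a=2, p=11, q=2
  k=2: a=2, p=27, q=5
  k=3: a=6, p=173, q=32
  k=4: a=2, p=373, q=69
  k=5: a=4, p=1665, q=308

1665/308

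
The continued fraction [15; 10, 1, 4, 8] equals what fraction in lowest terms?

Using pₖ = aₖpₖ₋₁ + pₖ₋₂ and qₖ = aₖqₖ₋₁ + qₖ₋₂:
  k=0: a=15, p=15, q=1
  k=1: a=10, p=151, q=10
  k=2: a=1, p=166, q=11
  k=3: a=4, p=815, q=54
  k=4: a=8, p=6686, q=443

6686/443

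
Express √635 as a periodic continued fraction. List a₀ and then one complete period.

a₀ = ⌊√635⌋ = 25.
With m₀=0, d₀=1 and mₖ₊₁ = dₖaₖ − mₖ, dₖ₊₁ = (n − mₖ₊₁²)/dₖ, aₖ₊₁ = ⌊(a₀+mₖ₊₁)/dₖ₊₁⌋:
  k=1: m=25, d=10, a=5
  k=2: m=25, d=1, a=50
d=1 and a=2a₀=50 at k=2, so the next step gives (m, d) = (25, 10) again — its k=1 value — and the period has length 2.

[25; 5, 50]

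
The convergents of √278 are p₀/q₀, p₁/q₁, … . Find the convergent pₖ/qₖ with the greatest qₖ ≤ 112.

√278 = [16; 1, 2, 16, 2, 1, 32, …] (period length 6).
Convergents:
  p_0/q_0 = 16/1
  p_1/q_1 = 17/1
  p_2/q_2 = 50/3
  p_3/q_3 = 817/49
  p_4/q_4 = 1684/101
  p_5/q_5 = 2501/150
q_4 = 101 ≤ 112 < 150 = q_5, so the answer is 1684/101.

1684/101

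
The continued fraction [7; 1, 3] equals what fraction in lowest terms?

Using pₖ = aₖpₖ₋₁ + pₖ₋₂ and qₖ = aₖqₖ₋₁ + qₖ₋₂:
  k=0: a=7, p=7, q=1
  k=1: a=1, p=8, q=1
  k=2: a=3, p=31, q=4

31/4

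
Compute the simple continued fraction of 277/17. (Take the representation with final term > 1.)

277 = 16·17 + 5
17 = 3·5 + 2
5 = 2·2 + 1
2 = 2·1 + 0  (stop)
So 277/17 = [16; 3, 2, 2].

[16; 3, 2, 2]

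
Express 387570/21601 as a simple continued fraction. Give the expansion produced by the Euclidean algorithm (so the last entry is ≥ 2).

[17; 1, 16, 3, 4, 7, 6, 2]

387570 = 17·21601 + 20353
21601 = 1·20353 + 1248
20353 = 16·1248 + 385
1248 = 3·385 + 93
385 = 4·93 + 13
93 = 7·13 + 2
13 = 6·2 + 1
2 = 2·1 + 0  (stop)
So 387570/21601 = [17; 1, 16, 3, 4, 7, 6, 2].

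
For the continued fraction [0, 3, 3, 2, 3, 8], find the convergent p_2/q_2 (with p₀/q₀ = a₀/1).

3/10

Using pₖ = aₖpₖ₋₁ + pₖ₋₂, qₖ = aₖqₖ₋₁ + qₖ₋₂ (with p₋₁=1, p₋₂=0, q₋₁=0, q₋₂=1):
  k=0: a=0, p=0, q=1
  k=1: a=3, p=1, q=3
  k=2: a=3, p=3, q=10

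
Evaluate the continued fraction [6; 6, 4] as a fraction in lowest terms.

Using pₖ = aₖpₖ₋₁ + pₖ₋₂ and qₖ = aₖqₖ₋₁ + qₖ₋₂:
  k=0: a=6, p=6, q=1
  k=1: a=6, p=37, q=6
  k=2: a=4, p=154, q=25

154/25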